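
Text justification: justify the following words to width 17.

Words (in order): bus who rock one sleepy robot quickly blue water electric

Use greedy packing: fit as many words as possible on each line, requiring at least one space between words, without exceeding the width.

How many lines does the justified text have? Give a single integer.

Answer: 4

Derivation:
Line 1: ['bus', 'who', 'rock', 'one'] (min_width=16, slack=1)
Line 2: ['sleepy', 'robot'] (min_width=12, slack=5)
Line 3: ['quickly', 'blue'] (min_width=12, slack=5)
Line 4: ['water', 'electric'] (min_width=14, slack=3)
Total lines: 4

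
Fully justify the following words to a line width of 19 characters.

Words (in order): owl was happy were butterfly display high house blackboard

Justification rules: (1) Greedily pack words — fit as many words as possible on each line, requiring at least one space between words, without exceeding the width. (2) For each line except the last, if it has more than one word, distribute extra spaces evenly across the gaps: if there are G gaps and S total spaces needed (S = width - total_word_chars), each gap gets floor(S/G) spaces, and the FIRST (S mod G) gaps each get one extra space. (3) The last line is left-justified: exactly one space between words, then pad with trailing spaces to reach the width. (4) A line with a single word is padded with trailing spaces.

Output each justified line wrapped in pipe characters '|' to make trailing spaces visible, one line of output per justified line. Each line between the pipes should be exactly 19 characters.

Line 1: ['owl', 'was', 'happy', 'were'] (min_width=18, slack=1)
Line 2: ['butterfly', 'display'] (min_width=17, slack=2)
Line 3: ['high', 'house'] (min_width=10, slack=9)
Line 4: ['blackboard'] (min_width=10, slack=9)

Answer: |owl  was happy were|
|butterfly   display|
|high          house|
|blackboard         |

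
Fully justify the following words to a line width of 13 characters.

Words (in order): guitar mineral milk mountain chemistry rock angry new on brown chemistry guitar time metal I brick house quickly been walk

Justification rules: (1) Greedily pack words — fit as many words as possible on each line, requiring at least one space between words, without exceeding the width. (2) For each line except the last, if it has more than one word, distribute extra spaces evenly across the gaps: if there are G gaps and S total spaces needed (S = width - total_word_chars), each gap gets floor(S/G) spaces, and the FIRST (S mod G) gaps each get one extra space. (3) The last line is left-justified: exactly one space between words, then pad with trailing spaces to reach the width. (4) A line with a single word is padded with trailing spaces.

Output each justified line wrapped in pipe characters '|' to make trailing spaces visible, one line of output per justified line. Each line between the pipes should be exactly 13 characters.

Answer: |guitar       |
|mineral  milk|
|mountain     |
|chemistry    |
|rock    angry|
|new  on brown|
|chemistry    |
|guitar   time|
|metal I brick|
|house quickly|
|been walk    |

Derivation:
Line 1: ['guitar'] (min_width=6, slack=7)
Line 2: ['mineral', 'milk'] (min_width=12, slack=1)
Line 3: ['mountain'] (min_width=8, slack=5)
Line 4: ['chemistry'] (min_width=9, slack=4)
Line 5: ['rock', 'angry'] (min_width=10, slack=3)
Line 6: ['new', 'on', 'brown'] (min_width=12, slack=1)
Line 7: ['chemistry'] (min_width=9, slack=4)
Line 8: ['guitar', 'time'] (min_width=11, slack=2)
Line 9: ['metal', 'I', 'brick'] (min_width=13, slack=0)
Line 10: ['house', 'quickly'] (min_width=13, slack=0)
Line 11: ['been', 'walk'] (min_width=9, slack=4)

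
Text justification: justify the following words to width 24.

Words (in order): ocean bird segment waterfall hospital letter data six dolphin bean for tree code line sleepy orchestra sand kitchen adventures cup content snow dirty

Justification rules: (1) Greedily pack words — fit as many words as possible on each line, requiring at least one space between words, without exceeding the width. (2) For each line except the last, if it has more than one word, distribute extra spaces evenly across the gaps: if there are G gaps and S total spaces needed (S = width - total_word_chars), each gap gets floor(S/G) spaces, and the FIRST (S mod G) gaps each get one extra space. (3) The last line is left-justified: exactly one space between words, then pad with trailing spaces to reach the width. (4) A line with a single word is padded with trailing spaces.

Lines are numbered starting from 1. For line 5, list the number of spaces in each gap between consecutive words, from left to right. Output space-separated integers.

Answer: 3 2

Derivation:
Line 1: ['ocean', 'bird', 'segment'] (min_width=18, slack=6)
Line 2: ['waterfall', 'hospital'] (min_width=18, slack=6)
Line 3: ['letter', 'data', 'six', 'dolphin'] (min_width=23, slack=1)
Line 4: ['bean', 'for', 'tree', 'code', 'line'] (min_width=23, slack=1)
Line 5: ['sleepy', 'orchestra', 'sand'] (min_width=21, slack=3)
Line 6: ['kitchen', 'adventures', 'cup'] (min_width=22, slack=2)
Line 7: ['content', 'snow', 'dirty'] (min_width=18, slack=6)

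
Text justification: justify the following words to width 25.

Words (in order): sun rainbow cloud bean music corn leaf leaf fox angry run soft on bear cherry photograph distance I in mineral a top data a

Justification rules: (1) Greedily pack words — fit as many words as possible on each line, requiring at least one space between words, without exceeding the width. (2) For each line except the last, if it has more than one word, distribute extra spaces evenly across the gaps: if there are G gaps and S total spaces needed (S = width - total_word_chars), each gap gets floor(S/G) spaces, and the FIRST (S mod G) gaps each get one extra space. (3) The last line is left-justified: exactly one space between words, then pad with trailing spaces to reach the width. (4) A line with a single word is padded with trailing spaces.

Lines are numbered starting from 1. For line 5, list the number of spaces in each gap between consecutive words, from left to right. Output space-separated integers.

Line 1: ['sun', 'rainbow', 'cloud', 'bean'] (min_width=22, slack=3)
Line 2: ['music', 'corn', 'leaf', 'leaf', 'fox'] (min_width=24, slack=1)
Line 3: ['angry', 'run', 'soft', 'on', 'bear'] (min_width=22, slack=3)
Line 4: ['cherry', 'photograph'] (min_width=17, slack=8)
Line 5: ['distance', 'I', 'in', 'mineral', 'a'] (min_width=23, slack=2)
Line 6: ['top', 'data', 'a'] (min_width=10, slack=15)

Answer: 2 2 1 1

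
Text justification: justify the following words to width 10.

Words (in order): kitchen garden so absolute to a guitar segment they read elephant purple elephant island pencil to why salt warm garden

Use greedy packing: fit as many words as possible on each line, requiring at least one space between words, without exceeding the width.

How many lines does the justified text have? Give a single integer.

Line 1: ['kitchen'] (min_width=7, slack=3)
Line 2: ['garden', 'so'] (min_width=9, slack=1)
Line 3: ['absolute'] (min_width=8, slack=2)
Line 4: ['to', 'a'] (min_width=4, slack=6)
Line 5: ['guitar'] (min_width=6, slack=4)
Line 6: ['segment'] (min_width=7, slack=3)
Line 7: ['they', 'read'] (min_width=9, slack=1)
Line 8: ['elephant'] (min_width=8, slack=2)
Line 9: ['purple'] (min_width=6, slack=4)
Line 10: ['elephant'] (min_width=8, slack=2)
Line 11: ['island'] (min_width=6, slack=4)
Line 12: ['pencil', 'to'] (min_width=9, slack=1)
Line 13: ['why', 'salt'] (min_width=8, slack=2)
Line 14: ['warm'] (min_width=4, slack=6)
Line 15: ['garden'] (min_width=6, slack=4)
Total lines: 15

Answer: 15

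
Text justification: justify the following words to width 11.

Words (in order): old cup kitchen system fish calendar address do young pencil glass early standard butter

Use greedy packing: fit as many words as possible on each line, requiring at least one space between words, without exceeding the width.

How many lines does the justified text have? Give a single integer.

Answer: 10

Derivation:
Line 1: ['old', 'cup'] (min_width=7, slack=4)
Line 2: ['kitchen'] (min_width=7, slack=4)
Line 3: ['system', 'fish'] (min_width=11, slack=0)
Line 4: ['calendar'] (min_width=8, slack=3)
Line 5: ['address', 'do'] (min_width=10, slack=1)
Line 6: ['young'] (min_width=5, slack=6)
Line 7: ['pencil'] (min_width=6, slack=5)
Line 8: ['glass', 'early'] (min_width=11, slack=0)
Line 9: ['standard'] (min_width=8, slack=3)
Line 10: ['butter'] (min_width=6, slack=5)
Total lines: 10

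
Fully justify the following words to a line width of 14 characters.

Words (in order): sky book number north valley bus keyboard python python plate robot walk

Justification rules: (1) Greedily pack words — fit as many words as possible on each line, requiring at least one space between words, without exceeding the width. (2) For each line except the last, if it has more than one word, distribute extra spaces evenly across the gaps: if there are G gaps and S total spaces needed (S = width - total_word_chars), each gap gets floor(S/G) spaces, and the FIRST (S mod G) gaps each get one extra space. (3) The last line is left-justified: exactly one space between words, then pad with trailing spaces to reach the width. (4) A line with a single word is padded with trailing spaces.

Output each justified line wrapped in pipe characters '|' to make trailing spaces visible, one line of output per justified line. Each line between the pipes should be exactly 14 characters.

Line 1: ['sky', 'book'] (min_width=8, slack=6)
Line 2: ['number', 'north'] (min_width=12, slack=2)
Line 3: ['valley', 'bus'] (min_width=10, slack=4)
Line 4: ['keyboard'] (min_width=8, slack=6)
Line 5: ['python', 'python'] (min_width=13, slack=1)
Line 6: ['plate', 'robot'] (min_width=11, slack=3)
Line 7: ['walk'] (min_width=4, slack=10)

Answer: |sky       book|
|number   north|
|valley     bus|
|keyboard      |
|python  python|
|plate    robot|
|walk          |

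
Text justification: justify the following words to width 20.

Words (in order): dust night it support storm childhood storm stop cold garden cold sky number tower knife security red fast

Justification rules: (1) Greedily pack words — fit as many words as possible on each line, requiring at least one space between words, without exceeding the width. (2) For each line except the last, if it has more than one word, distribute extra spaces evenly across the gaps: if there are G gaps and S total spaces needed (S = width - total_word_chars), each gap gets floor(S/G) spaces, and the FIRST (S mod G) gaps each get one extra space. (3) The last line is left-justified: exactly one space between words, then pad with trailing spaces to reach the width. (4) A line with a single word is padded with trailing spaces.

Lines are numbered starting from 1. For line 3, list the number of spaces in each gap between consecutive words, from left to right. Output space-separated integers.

Answer: 1 1

Derivation:
Line 1: ['dust', 'night', 'it'] (min_width=13, slack=7)
Line 2: ['support', 'storm'] (min_width=13, slack=7)
Line 3: ['childhood', 'storm', 'stop'] (min_width=20, slack=0)
Line 4: ['cold', 'garden', 'cold', 'sky'] (min_width=20, slack=0)
Line 5: ['number', 'tower', 'knife'] (min_width=18, slack=2)
Line 6: ['security', 'red', 'fast'] (min_width=17, slack=3)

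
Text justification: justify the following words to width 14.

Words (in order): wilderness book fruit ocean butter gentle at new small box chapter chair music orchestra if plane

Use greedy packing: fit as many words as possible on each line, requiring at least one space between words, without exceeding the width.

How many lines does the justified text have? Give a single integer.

Line 1: ['wilderness'] (min_width=10, slack=4)
Line 2: ['book', 'fruit'] (min_width=10, slack=4)
Line 3: ['ocean', 'butter'] (min_width=12, slack=2)
Line 4: ['gentle', 'at', 'new'] (min_width=13, slack=1)
Line 5: ['small', 'box'] (min_width=9, slack=5)
Line 6: ['chapter', 'chair'] (min_width=13, slack=1)
Line 7: ['music'] (min_width=5, slack=9)
Line 8: ['orchestra', 'if'] (min_width=12, slack=2)
Line 9: ['plane'] (min_width=5, slack=9)
Total lines: 9

Answer: 9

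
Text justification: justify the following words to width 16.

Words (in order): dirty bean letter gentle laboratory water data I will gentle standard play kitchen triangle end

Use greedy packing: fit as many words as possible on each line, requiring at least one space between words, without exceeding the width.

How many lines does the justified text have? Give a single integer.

Answer: 7

Derivation:
Line 1: ['dirty', 'bean'] (min_width=10, slack=6)
Line 2: ['letter', 'gentle'] (min_width=13, slack=3)
Line 3: ['laboratory', 'water'] (min_width=16, slack=0)
Line 4: ['data', 'I', 'will'] (min_width=11, slack=5)
Line 5: ['gentle', 'standard'] (min_width=15, slack=1)
Line 6: ['play', 'kitchen'] (min_width=12, slack=4)
Line 7: ['triangle', 'end'] (min_width=12, slack=4)
Total lines: 7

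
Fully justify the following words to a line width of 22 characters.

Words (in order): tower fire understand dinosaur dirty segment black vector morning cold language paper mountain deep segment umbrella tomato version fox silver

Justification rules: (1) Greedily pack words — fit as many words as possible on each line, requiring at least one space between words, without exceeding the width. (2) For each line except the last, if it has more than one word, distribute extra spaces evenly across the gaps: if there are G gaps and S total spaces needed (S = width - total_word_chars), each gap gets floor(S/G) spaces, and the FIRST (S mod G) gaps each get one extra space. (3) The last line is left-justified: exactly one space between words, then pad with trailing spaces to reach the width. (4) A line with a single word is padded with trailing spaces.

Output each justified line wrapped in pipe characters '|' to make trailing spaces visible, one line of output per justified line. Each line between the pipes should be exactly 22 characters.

Answer: |tower  fire understand|
|dinosaur dirty segment|
|black  vector  morning|
|cold   language  paper|
|mountain  deep segment|
|umbrella        tomato|
|version fox silver    |

Derivation:
Line 1: ['tower', 'fire', 'understand'] (min_width=21, slack=1)
Line 2: ['dinosaur', 'dirty', 'segment'] (min_width=22, slack=0)
Line 3: ['black', 'vector', 'morning'] (min_width=20, slack=2)
Line 4: ['cold', 'language', 'paper'] (min_width=19, slack=3)
Line 5: ['mountain', 'deep', 'segment'] (min_width=21, slack=1)
Line 6: ['umbrella', 'tomato'] (min_width=15, slack=7)
Line 7: ['version', 'fox', 'silver'] (min_width=18, slack=4)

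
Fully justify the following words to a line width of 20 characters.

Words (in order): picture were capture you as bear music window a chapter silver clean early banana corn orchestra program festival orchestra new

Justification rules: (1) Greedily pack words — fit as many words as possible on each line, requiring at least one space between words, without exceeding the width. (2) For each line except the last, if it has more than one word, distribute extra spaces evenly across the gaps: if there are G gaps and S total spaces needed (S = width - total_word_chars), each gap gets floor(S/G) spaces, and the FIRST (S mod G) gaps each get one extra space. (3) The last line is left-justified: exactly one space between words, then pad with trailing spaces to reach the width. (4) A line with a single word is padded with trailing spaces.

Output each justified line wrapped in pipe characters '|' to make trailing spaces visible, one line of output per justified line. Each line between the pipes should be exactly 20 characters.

Line 1: ['picture', 'were', 'capture'] (min_width=20, slack=0)
Line 2: ['you', 'as', 'bear', 'music'] (min_width=17, slack=3)
Line 3: ['window', 'a', 'chapter'] (min_width=16, slack=4)
Line 4: ['silver', 'clean', 'early'] (min_width=18, slack=2)
Line 5: ['banana', 'corn'] (min_width=11, slack=9)
Line 6: ['orchestra', 'program'] (min_width=17, slack=3)
Line 7: ['festival', 'orchestra'] (min_width=18, slack=2)
Line 8: ['new'] (min_width=3, slack=17)

Answer: |picture were capture|
|you  as  bear  music|
|window   a   chapter|
|silver  clean  early|
|banana          corn|
|orchestra    program|
|festival   orchestra|
|new                 |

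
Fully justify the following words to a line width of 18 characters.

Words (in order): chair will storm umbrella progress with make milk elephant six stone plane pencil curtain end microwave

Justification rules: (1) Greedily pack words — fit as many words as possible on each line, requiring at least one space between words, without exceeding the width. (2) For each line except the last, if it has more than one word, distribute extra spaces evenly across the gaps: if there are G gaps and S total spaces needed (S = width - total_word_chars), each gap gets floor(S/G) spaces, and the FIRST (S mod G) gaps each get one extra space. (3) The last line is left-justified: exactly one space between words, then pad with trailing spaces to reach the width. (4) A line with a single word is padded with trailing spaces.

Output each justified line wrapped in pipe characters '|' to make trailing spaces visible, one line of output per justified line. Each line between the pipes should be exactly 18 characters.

Answer: |chair  will  storm|
|umbrella  progress|
|with   make   milk|
|elephant six stone|
|plane       pencil|
|curtain        end|
|microwave         |

Derivation:
Line 1: ['chair', 'will', 'storm'] (min_width=16, slack=2)
Line 2: ['umbrella', 'progress'] (min_width=17, slack=1)
Line 3: ['with', 'make', 'milk'] (min_width=14, slack=4)
Line 4: ['elephant', 'six', 'stone'] (min_width=18, slack=0)
Line 5: ['plane', 'pencil'] (min_width=12, slack=6)
Line 6: ['curtain', 'end'] (min_width=11, slack=7)
Line 7: ['microwave'] (min_width=9, slack=9)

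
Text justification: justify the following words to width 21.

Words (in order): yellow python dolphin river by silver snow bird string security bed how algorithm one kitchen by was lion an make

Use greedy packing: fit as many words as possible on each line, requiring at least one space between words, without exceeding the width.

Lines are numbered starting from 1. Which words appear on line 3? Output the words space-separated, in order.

Answer: bird string security

Derivation:
Line 1: ['yellow', 'python', 'dolphin'] (min_width=21, slack=0)
Line 2: ['river', 'by', 'silver', 'snow'] (min_width=20, slack=1)
Line 3: ['bird', 'string', 'security'] (min_width=20, slack=1)
Line 4: ['bed', 'how', 'algorithm', 'one'] (min_width=21, slack=0)
Line 5: ['kitchen', 'by', 'was', 'lion'] (min_width=19, slack=2)
Line 6: ['an', 'make'] (min_width=7, slack=14)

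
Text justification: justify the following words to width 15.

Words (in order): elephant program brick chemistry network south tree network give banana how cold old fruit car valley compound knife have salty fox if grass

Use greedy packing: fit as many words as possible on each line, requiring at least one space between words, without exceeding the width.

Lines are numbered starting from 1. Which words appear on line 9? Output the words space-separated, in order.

Answer: compound knife

Derivation:
Line 1: ['elephant'] (min_width=8, slack=7)
Line 2: ['program', 'brick'] (min_width=13, slack=2)
Line 3: ['chemistry'] (min_width=9, slack=6)
Line 4: ['network', 'south'] (min_width=13, slack=2)
Line 5: ['tree', 'network'] (min_width=12, slack=3)
Line 6: ['give', 'banana', 'how'] (min_width=15, slack=0)
Line 7: ['cold', 'old', 'fruit'] (min_width=14, slack=1)
Line 8: ['car', 'valley'] (min_width=10, slack=5)
Line 9: ['compound', 'knife'] (min_width=14, slack=1)
Line 10: ['have', 'salty', 'fox'] (min_width=14, slack=1)
Line 11: ['if', 'grass'] (min_width=8, slack=7)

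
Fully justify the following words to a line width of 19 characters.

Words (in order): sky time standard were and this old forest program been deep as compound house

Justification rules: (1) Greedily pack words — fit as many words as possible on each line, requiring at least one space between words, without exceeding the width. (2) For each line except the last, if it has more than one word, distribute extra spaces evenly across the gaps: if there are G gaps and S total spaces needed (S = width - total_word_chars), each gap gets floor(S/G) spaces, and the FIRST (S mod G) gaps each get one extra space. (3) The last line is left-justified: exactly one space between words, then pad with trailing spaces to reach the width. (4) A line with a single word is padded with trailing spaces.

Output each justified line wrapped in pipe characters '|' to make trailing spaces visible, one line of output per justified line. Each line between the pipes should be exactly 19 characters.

Answer: |sky  time  standard|
|were  and  this old|
|forest program been|
|deep   as  compound|
|house              |

Derivation:
Line 1: ['sky', 'time', 'standard'] (min_width=17, slack=2)
Line 2: ['were', 'and', 'this', 'old'] (min_width=17, slack=2)
Line 3: ['forest', 'program', 'been'] (min_width=19, slack=0)
Line 4: ['deep', 'as', 'compound'] (min_width=16, slack=3)
Line 5: ['house'] (min_width=5, slack=14)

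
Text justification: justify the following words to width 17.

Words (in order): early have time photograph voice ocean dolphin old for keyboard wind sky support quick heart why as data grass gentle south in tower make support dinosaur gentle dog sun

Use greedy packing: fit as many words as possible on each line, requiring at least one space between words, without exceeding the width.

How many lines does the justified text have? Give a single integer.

Line 1: ['early', 'have', 'time'] (min_width=15, slack=2)
Line 2: ['photograph', 'voice'] (min_width=16, slack=1)
Line 3: ['ocean', 'dolphin', 'old'] (min_width=17, slack=0)
Line 4: ['for', 'keyboard', 'wind'] (min_width=17, slack=0)
Line 5: ['sky', 'support', 'quick'] (min_width=17, slack=0)
Line 6: ['heart', 'why', 'as', 'data'] (min_width=17, slack=0)
Line 7: ['grass', 'gentle'] (min_width=12, slack=5)
Line 8: ['south', 'in', 'tower'] (min_width=14, slack=3)
Line 9: ['make', 'support'] (min_width=12, slack=5)
Line 10: ['dinosaur', 'gentle'] (min_width=15, slack=2)
Line 11: ['dog', 'sun'] (min_width=7, slack=10)
Total lines: 11

Answer: 11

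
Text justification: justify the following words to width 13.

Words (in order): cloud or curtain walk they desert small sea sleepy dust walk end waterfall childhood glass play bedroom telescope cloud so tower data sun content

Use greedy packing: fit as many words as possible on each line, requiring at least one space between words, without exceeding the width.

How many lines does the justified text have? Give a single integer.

Answer: 14

Derivation:
Line 1: ['cloud', 'or'] (min_width=8, slack=5)
Line 2: ['curtain', 'walk'] (min_width=12, slack=1)
Line 3: ['they', 'desert'] (min_width=11, slack=2)
Line 4: ['small', 'sea'] (min_width=9, slack=4)
Line 5: ['sleepy', 'dust'] (min_width=11, slack=2)
Line 6: ['walk', 'end'] (min_width=8, slack=5)
Line 7: ['waterfall'] (min_width=9, slack=4)
Line 8: ['childhood'] (min_width=9, slack=4)
Line 9: ['glass', 'play'] (min_width=10, slack=3)
Line 10: ['bedroom'] (min_width=7, slack=6)
Line 11: ['telescope'] (min_width=9, slack=4)
Line 12: ['cloud', 'so'] (min_width=8, slack=5)
Line 13: ['tower', 'data'] (min_width=10, slack=3)
Line 14: ['sun', 'content'] (min_width=11, slack=2)
Total lines: 14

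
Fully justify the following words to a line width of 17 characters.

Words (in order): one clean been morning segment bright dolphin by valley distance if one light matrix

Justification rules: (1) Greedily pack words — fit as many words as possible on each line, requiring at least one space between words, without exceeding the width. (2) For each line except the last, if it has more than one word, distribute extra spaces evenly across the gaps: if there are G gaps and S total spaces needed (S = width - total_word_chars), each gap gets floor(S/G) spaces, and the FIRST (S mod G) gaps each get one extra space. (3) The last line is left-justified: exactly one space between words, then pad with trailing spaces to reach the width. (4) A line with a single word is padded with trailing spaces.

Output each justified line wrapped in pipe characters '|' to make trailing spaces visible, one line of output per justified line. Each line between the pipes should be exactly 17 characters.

Answer: |one   clean  been|
|morning   segment|
|bright dolphin by|
|valley   distance|
|if    one   light|
|matrix           |

Derivation:
Line 1: ['one', 'clean', 'been'] (min_width=14, slack=3)
Line 2: ['morning', 'segment'] (min_width=15, slack=2)
Line 3: ['bright', 'dolphin', 'by'] (min_width=17, slack=0)
Line 4: ['valley', 'distance'] (min_width=15, slack=2)
Line 5: ['if', 'one', 'light'] (min_width=12, slack=5)
Line 6: ['matrix'] (min_width=6, slack=11)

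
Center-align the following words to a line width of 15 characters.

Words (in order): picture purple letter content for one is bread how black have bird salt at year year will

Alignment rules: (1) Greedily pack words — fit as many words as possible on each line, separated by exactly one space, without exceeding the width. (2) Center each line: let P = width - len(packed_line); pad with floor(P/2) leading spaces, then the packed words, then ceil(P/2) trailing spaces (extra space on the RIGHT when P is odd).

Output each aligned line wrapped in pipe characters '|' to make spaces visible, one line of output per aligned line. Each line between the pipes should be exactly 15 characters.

Answer: |picture purple |
|letter content |
|  for one is   |
|bread how black|
|have bird salt |
| at year year  |
|     will      |

Derivation:
Line 1: ['picture', 'purple'] (min_width=14, slack=1)
Line 2: ['letter', 'content'] (min_width=14, slack=1)
Line 3: ['for', 'one', 'is'] (min_width=10, slack=5)
Line 4: ['bread', 'how', 'black'] (min_width=15, slack=0)
Line 5: ['have', 'bird', 'salt'] (min_width=14, slack=1)
Line 6: ['at', 'year', 'year'] (min_width=12, slack=3)
Line 7: ['will'] (min_width=4, slack=11)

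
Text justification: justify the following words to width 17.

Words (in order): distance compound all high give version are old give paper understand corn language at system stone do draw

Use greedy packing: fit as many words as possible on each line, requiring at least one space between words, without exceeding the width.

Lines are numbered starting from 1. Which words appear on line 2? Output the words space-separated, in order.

Answer: all high give

Derivation:
Line 1: ['distance', 'compound'] (min_width=17, slack=0)
Line 2: ['all', 'high', 'give'] (min_width=13, slack=4)
Line 3: ['version', 'are', 'old'] (min_width=15, slack=2)
Line 4: ['give', 'paper'] (min_width=10, slack=7)
Line 5: ['understand', 'corn'] (min_width=15, slack=2)
Line 6: ['language', 'at'] (min_width=11, slack=6)
Line 7: ['system', 'stone', 'do'] (min_width=15, slack=2)
Line 8: ['draw'] (min_width=4, slack=13)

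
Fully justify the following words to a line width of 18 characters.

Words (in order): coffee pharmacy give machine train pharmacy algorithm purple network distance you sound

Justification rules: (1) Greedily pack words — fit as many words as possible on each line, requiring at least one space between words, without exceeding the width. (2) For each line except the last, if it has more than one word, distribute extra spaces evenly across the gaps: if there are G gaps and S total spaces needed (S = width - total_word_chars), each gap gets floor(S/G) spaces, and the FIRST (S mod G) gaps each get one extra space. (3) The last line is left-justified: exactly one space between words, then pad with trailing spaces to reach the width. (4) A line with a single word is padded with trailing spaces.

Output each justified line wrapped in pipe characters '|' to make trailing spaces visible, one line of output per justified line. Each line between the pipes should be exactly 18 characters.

Line 1: ['coffee', 'pharmacy'] (min_width=15, slack=3)
Line 2: ['give', 'machine', 'train'] (min_width=18, slack=0)
Line 3: ['pharmacy', 'algorithm'] (min_width=18, slack=0)
Line 4: ['purple', 'network'] (min_width=14, slack=4)
Line 5: ['distance', 'you', 'sound'] (min_width=18, slack=0)

Answer: |coffee    pharmacy|
|give machine train|
|pharmacy algorithm|
|purple     network|
|distance you sound|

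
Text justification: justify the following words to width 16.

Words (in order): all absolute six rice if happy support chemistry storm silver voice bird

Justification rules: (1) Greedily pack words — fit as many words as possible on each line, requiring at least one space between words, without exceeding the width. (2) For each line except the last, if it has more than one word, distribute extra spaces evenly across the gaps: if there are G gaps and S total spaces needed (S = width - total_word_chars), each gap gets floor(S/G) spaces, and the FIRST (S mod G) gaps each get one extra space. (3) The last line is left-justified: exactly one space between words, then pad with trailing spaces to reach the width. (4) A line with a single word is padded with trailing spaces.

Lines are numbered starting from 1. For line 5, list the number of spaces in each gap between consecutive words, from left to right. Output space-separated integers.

Answer: 5

Derivation:
Line 1: ['all', 'absolute', 'six'] (min_width=16, slack=0)
Line 2: ['rice', 'if', 'happy'] (min_width=13, slack=3)
Line 3: ['support'] (min_width=7, slack=9)
Line 4: ['chemistry', 'storm'] (min_width=15, slack=1)
Line 5: ['silver', 'voice'] (min_width=12, slack=4)
Line 6: ['bird'] (min_width=4, slack=12)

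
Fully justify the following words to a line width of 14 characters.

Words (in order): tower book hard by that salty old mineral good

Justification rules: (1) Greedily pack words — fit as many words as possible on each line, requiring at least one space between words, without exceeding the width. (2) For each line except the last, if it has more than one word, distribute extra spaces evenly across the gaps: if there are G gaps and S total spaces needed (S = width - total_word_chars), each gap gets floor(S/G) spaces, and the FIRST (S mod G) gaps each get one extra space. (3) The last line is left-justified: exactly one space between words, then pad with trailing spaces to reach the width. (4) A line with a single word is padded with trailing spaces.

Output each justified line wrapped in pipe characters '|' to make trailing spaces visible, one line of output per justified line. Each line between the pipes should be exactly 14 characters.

Line 1: ['tower', 'book'] (min_width=10, slack=4)
Line 2: ['hard', 'by', 'that'] (min_width=12, slack=2)
Line 3: ['salty', 'old'] (min_width=9, slack=5)
Line 4: ['mineral', 'good'] (min_width=12, slack=2)

Answer: |tower     book|
|hard  by  that|
|salty      old|
|mineral good  |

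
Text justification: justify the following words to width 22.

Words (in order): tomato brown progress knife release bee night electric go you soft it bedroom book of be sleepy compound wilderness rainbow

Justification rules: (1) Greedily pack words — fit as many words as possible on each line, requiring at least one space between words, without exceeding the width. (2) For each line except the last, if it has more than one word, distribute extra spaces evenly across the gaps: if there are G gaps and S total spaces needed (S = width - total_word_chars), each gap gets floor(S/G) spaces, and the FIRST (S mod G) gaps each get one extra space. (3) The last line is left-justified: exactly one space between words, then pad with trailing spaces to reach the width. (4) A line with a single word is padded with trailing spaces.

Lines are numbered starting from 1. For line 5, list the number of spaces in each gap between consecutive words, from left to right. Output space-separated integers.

Answer: 2 1 1

Derivation:
Line 1: ['tomato', 'brown', 'progress'] (min_width=21, slack=1)
Line 2: ['knife', 'release', 'bee'] (min_width=17, slack=5)
Line 3: ['night', 'electric', 'go', 'you'] (min_width=21, slack=1)
Line 4: ['soft', 'it', 'bedroom', 'book'] (min_width=20, slack=2)
Line 5: ['of', 'be', 'sleepy', 'compound'] (min_width=21, slack=1)
Line 6: ['wilderness', 'rainbow'] (min_width=18, slack=4)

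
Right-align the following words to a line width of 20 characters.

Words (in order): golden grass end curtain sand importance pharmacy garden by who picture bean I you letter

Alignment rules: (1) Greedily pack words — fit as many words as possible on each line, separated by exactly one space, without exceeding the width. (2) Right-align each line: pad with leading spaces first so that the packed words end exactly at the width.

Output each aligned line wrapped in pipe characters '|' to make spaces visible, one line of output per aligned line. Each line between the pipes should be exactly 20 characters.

Answer: |    golden grass end|
|        curtain sand|
| importance pharmacy|
|       garden by who|
|  picture bean I you|
|              letter|

Derivation:
Line 1: ['golden', 'grass', 'end'] (min_width=16, slack=4)
Line 2: ['curtain', 'sand'] (min_width=12, slack=8)
Line 3: ['importance', 'pharmacy'] (min_width=19, slack=1)
Line 4: ['garden', 'by', 'who'] (min_width=13, slack=7)
Line 5: ['picture', 'bean', 'I', 'you'] (min_width=18, slack=2)
Line 6: ['letter'] (min_width=6, slack=14)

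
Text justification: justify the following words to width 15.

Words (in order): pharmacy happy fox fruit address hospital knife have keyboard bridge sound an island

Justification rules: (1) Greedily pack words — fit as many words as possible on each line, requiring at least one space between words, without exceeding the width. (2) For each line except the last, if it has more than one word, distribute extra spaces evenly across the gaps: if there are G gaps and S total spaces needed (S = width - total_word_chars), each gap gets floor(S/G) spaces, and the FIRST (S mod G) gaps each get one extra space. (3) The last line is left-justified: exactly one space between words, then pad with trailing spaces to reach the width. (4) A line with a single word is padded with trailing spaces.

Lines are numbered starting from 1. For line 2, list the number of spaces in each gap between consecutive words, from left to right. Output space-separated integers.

Answer: 7

Derivation:
Line 1: ['pharmacy', 'happy'] (min_width=14, slack=1)
Line 2: ['fox', 'fruit'] (min_width=9, slack=6)
Line 3: ['address'] (min_width=7, slack=8)
Line 4: ['hospital', 'knife'] (min_width=14, slack=1)
Line 5: ['have', 'keyboard'] (min_width=13, slack=2)
Line 6: ['bridge', 'sound', 'an'] (min_width=15, slack=0)
Line 7: ['island'] (min_width=6, slack=9)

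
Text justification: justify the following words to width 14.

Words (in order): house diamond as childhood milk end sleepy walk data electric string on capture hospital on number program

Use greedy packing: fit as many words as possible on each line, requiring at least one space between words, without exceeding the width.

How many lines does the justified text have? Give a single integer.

Line 1: ['house', 'diamond'] (min_width=13, slack=1)
Line 2: ['as', 'childhood'] (min_width=12, slack=2)
Line 3: ['milk', 'end'] (min_width=8, slack=6)
Line 4: ['sleepy', 'walk'] (min_width=11, slack=3)
Line 5: ['data', 'electric'] (min_width=13, slack=1)
Line 6: ['string', 'on'] (min_width=9, slack=5)
Line 7: ['capture'] (min_width=7, slack=7)
Line 8: ['hospital', 'on'] (min_width=11, slack=3)
Line 9: ['number', 'program'] (min_width=14, slack=0)
Total lines: 9

Answer: 9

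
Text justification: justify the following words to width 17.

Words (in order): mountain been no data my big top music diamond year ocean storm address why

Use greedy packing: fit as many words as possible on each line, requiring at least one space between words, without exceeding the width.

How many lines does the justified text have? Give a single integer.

Line 1: ['mountain', 'been', 'no'] (min_width=16, slack=1)
Line 2: ['data', 'my', 'big', 'top'] (min_width=15, slack=2)
Line 3: ['music', 'diamond'] (min_width=13, slack=4)
Line 4: ['year', 'ocean', 'storm'] (min_width=16, slack=1)
Line 5: ['address', 'why'] (min_width=11, slack=6)
Total lines: 5

Answer: 5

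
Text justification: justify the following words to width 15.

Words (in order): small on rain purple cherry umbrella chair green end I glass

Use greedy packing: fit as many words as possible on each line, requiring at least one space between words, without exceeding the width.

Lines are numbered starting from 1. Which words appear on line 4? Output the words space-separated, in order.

Answer: green end I

Derivation:
Line 1: ['small', 'on', 'rain'] (min_width=13, slack=2)
Line 2: ['purple', 'cherry'] (min_width=13, slack=2)
Line 3: ['umbrella', 'chair'] (min_width=14, slack=1)
Line 4: ['green', 'end', 'I'] (min_width=11, slack=4)
Line 5: ['glass'] (min_width=5, slack=10)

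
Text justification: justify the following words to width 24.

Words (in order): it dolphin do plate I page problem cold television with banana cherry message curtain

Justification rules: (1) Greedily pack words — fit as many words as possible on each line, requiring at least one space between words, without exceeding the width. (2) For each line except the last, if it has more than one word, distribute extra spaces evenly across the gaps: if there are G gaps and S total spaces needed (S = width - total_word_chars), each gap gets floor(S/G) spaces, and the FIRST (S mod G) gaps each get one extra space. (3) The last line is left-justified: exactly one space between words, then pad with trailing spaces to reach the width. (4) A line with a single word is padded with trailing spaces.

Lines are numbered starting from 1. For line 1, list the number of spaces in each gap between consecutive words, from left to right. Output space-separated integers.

Answer: 2 2 2 1

Derivation:
Line 1: ['it', 'dolphin', 'do', 'plate', 'I'] (min_width=21, slack=3)
Line 2: ['page', 'problem', 'cold'] (min_width=17, slack=7)
Line 3: ['television', 'with', 'banana'] (min_width=22, slack=2)
Line 4: ['cherry', 'message', 'curtain'] (min_width=22, slack=2)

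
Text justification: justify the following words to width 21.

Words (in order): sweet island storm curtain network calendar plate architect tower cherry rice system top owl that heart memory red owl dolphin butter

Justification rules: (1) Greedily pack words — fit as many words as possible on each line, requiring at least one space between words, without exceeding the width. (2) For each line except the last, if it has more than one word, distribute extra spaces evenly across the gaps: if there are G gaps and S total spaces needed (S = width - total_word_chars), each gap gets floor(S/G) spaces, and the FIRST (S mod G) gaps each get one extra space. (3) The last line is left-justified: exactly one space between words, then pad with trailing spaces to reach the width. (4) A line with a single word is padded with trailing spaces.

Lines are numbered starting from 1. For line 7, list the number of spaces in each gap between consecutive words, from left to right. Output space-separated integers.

Line 1: ['sweet', 'island', 'storm'] (min_width=18, slack=3)
Line 2: ['curtain', 'network'] (min_width=15, slack=6)
Line 3: ['calendar', 'plate'] (min_width=14, slack=7)
Line 4: ['architect', 'tower'] (min_width=15, slack=6)
Line 5: ['cherry', 'rice', 'system'] (min_width=18, slack=3)
Line 6: ['top', 'owl', 'that', 'heart'] (min_width=18, slack=3)
Line 7: ['memory', 'red', 'owl'] (min_width=14, slack=7)
Line 8: ['dolphin', 'butter'] (min_width=14, slack=7)

Answer: 5 4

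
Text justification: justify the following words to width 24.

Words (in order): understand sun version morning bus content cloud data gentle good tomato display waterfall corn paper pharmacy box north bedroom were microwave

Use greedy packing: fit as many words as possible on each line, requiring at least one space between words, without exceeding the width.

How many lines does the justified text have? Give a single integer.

Line 1: ['understand', 'sun', 'version'] (min_width=22, slack=2)
Line 2: ['morning', 'bus', 'content'] (min_width=19, slack=5)
Line 3: ['cloud', 'data', 'gentle', 'good'] (min_width=22, slack=2)
Line 4: ['tomato', 'display', 'waterfall'] (min_width=24, slack=0)
Line 5: ['corn', 'paper', 'pharmacy', 'box'] (min_width=23, slack=1)
Line 6: ['north', 'bedroom', 'were'] (min_width=18, slack=6)
Line 7: ['microwave'] (min_width=9, slack=15)
Total lines: 7

Answer: 7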